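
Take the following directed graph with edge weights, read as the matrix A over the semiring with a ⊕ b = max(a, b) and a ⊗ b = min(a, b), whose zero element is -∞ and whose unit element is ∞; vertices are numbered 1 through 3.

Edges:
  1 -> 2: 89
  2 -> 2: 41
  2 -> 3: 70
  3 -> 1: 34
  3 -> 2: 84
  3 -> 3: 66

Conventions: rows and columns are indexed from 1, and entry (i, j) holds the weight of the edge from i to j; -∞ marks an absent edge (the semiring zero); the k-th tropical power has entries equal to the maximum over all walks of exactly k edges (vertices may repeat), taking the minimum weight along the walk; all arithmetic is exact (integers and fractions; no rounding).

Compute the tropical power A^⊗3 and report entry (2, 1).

A^⊗2:
  [-∞, 41, 70]
  [34, 70, 66]
  [34, 66, 70]
A^⊗3:
  [34, 70, 66]
  [34, 66, 70]
  [34, 70, 66]
Key observation: the optimum is the walk 2->2->3->1, with weight 41 min 70 min 34 = 34.
Optimal value attained by: walk 2->2->3->1.
Answer: (A^⊗3)[2][1] = 34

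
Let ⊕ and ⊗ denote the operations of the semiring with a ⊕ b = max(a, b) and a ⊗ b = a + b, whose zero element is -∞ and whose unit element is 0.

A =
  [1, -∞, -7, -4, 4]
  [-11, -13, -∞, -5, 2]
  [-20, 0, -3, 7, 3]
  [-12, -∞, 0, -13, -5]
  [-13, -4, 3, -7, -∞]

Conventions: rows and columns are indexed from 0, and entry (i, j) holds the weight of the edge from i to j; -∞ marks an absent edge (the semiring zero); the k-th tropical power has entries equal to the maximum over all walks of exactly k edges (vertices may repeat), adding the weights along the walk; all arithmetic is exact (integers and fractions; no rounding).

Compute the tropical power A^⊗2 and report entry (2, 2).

A^⊗2:
  [2, 0, 7, 0, 5]
  [-10, -2, 5, -5, -7]
  [-5, -1, 7, 4, 2]
  [-11, 0, -2, 7, 3]
  [-12, 3, 0, 10, 6]
Key observation: the optimum is the walk 2->3->2, with weight 7 + 0 = 7.
Optimal value attained by: walk 2->3->2.
Answer: (A^⊗2)[2][2] = 7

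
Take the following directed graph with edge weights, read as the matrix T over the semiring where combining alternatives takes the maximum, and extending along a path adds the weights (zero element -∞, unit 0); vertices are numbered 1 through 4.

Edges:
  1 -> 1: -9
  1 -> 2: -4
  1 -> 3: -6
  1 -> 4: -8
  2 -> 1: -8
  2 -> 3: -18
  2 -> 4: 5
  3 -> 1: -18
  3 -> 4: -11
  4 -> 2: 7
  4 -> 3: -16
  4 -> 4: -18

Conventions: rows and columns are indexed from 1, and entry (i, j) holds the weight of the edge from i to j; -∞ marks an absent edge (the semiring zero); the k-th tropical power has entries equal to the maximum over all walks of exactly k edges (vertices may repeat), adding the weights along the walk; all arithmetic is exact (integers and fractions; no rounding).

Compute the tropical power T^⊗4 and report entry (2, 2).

T^⊗2:
  [-12, -1, -15, 1]
  [-17, 12, -11, -13]
  [-27, -4, -24, -26]
  [-1, -11, -11, 12]
T^⊗3:
  [-9, 8, -15, 4]
  [4, -6, -6, 17]
  [-12, -19, -22, 1]
  [-10, 19, -4, -6]
T^⊗4:
  [0, 11, -10, 13]
  [-5, 24, 1, -1]
  [-21, 8, -15, -14]
  [11, 1, 1, 24]
Key observation: the optimum is the walk 2->4->2->4->2, with weight 5 + 7 + 5 + 7 = 24.
Optimal value attained by: walk 2->4->2->4->2.
Answer: (T^⊗4)[2][2] = 24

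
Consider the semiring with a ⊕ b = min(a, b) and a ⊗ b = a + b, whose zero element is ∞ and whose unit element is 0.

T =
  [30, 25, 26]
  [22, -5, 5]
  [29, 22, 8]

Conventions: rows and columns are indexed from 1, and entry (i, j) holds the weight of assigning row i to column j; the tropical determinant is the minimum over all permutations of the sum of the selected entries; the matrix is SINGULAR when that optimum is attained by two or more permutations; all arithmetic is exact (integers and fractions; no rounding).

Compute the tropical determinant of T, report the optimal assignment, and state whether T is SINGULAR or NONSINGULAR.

σ = (1, 2, 3): 30 + (-5) + 8 = 33
σ = (1, 3, 2): 30 + 5 + 22 = 57
σ = (2, 1, 3): 25 + 22 + 8 = 55
σ = (2, 3, 1): 25 + 5 + 29 = 59
σ = (3, 1, 2): 26 + 22 + 22 = 70
σ = (3, 2, 1): 26 + (-5) + 29 = 50
Optimal value attained by: σ = (1, 2, 3).
Answer: det⊕(T) = 33; verdict: NONSINGULAR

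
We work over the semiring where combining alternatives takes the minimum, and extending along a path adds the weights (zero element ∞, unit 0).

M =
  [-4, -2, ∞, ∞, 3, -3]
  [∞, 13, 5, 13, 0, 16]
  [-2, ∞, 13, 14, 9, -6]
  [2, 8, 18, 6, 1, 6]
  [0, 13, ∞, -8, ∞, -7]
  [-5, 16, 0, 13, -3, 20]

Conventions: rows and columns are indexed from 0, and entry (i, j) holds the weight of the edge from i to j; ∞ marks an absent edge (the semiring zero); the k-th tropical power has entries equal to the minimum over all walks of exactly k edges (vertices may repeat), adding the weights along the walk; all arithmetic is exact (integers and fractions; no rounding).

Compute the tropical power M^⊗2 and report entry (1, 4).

M^⊗2:
  [-8, -6, -3, -5, -6, -7]
  [0, 13, 16, -8, 13, -7]
  [-11, -4, -6, 1, -9, -5]
  [-2, 0, 6, -7, 3, -6]
  [-12, -2, -7, -2, -10, -3]
  [-9, -7, 13, -11, -2, -10]
Key observation: the optimum is the walk 1->1->4, with weight 13 + 0 = 13.
Optimal value attained by: walk 1->1->4.
Answer: (M^⊗2)[1][4] = 13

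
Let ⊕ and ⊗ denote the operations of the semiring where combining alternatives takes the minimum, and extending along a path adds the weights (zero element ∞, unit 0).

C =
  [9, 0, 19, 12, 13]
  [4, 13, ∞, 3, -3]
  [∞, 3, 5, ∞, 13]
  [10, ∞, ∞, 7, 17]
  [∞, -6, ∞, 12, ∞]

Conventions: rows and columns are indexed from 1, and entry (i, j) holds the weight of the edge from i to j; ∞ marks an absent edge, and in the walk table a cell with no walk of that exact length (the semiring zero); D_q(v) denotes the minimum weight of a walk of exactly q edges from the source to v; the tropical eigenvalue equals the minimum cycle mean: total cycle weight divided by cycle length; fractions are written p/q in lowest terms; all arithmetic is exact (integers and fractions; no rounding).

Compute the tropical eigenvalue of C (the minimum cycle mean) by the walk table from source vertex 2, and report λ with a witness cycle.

q=0: [∞, 0, ∞, ∞, ∞]
q=1: [4, 13, ∞, 3, -3]
q=2: [13, -9, 23, 9, 10]
q=3: [-5, 4, 28, -6, -12]
q=4: [4, -18, 14, 0, 1]
q=5: [-14, -5, 19, -15, -21]
Optimal cycle mean attained by: cycle 2->5->2, total (-3) + (-6), length 2.
Answer: λ = -9/2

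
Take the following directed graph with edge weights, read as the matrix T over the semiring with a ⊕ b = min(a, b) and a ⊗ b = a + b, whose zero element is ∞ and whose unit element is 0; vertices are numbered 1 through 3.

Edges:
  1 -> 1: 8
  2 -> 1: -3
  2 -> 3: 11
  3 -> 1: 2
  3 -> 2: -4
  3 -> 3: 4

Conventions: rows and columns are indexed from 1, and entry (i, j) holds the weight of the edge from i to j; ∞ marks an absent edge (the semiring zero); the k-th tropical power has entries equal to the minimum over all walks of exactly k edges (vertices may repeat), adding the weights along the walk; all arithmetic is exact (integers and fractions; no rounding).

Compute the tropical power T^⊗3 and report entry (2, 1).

T^⊗2:
  [16, ∞, ∞]
  [5, 7, 15]
  [-7, 0, 7]
T^⊗3:
  [24, ∞, ∞]
  [4, 11, 18]
  [-3, 3, 11]
Key observation: the optimum is the walk 2->3->2->1, with weight 11 + (-4) + (-3) = 4.
Optimal value attained by: walk 2->3->2->1.
Answer: (T^⊗3)[2][1] = 4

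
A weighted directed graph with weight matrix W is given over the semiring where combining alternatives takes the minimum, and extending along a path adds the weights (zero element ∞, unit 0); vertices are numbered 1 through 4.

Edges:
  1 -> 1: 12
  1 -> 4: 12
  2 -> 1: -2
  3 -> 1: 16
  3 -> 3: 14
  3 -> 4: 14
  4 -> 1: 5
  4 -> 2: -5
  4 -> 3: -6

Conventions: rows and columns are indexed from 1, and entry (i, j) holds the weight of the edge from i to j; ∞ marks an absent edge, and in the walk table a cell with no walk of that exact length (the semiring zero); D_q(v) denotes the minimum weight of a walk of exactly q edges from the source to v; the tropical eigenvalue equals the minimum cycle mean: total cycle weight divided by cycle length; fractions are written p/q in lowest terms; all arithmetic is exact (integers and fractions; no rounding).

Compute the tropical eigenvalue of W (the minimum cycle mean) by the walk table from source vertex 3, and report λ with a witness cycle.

q=0: [∞, ∞, 0, ∞]
q=1: [16, ∞, 14, 14]
q=2: [19, 9, 8, 28]
q=3: [7, 23, 22, 22]
q=4: [19, 17, 16, 19]
Optimal cycle mean attained by: cycle 1->4->2->1, total 12 + (-5) + (-2), length 3.
Answer: λ = 5/3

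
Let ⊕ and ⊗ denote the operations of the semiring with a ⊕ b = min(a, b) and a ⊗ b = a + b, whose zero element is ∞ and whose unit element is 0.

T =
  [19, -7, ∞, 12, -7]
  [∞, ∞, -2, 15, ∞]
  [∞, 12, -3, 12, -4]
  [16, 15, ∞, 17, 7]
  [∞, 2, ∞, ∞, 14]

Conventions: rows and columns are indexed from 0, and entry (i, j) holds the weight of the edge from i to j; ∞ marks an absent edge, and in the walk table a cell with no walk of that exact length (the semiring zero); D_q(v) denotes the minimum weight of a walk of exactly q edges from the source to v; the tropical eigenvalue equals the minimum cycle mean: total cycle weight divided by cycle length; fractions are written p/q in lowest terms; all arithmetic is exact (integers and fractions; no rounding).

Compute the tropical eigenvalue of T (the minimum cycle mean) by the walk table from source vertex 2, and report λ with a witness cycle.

q=0: [∞, ∞, 0, ∞, ∞]
q=1: [∞, 12, -3, 12, -4]
q=2: [28, -2, -6, 9, -7]
q=3: [25, -5, -9, 6, -10]
q=4: [22, -8, -12, 3, -13]
q=5: [19, -11, -15, 0, -16]
Optimal cycle mean attained by: cycle 2->2, total (-3), length 1.
Answer: λ = -3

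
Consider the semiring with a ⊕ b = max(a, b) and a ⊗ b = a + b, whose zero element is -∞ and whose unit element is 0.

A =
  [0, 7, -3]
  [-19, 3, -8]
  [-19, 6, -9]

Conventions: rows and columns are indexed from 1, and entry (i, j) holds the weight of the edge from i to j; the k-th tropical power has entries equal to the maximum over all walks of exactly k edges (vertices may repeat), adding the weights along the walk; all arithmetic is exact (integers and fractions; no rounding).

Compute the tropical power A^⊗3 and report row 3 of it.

A^⊗2:
  [0, 10, -1]
  [-16, 6, -5]
  [-13, 9, -2]
A^⊗3:
  [0, 13, 2]
  [-13, 9, -2]
  [-10, 12, 1]
Answer: row 3 of A^⊗3 = [-10, 12, 1]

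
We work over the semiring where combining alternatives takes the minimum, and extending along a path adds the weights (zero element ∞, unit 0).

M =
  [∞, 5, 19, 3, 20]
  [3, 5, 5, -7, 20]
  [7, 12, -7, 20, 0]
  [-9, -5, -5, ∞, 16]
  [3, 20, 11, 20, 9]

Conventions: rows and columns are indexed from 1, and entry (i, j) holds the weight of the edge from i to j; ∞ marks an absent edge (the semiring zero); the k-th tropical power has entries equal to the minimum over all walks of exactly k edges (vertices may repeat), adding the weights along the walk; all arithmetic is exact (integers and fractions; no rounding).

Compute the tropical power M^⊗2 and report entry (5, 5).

M^⊗2:
  [-6, -2, -2, -2, 19]
  [-16, -12, -12, -2, 5]
  [0, 5, -14, 5, -7]
  [-2, -4, -12, -12, -5]
  [11, 8, 4, 6, 11]
Key observation: the optimum is the walk 5->3->5, with weight 11 + 0 = 11.
Optimal value attained by: walk 5->3->5.
Answer: (M^⊗2)[5][5] = 11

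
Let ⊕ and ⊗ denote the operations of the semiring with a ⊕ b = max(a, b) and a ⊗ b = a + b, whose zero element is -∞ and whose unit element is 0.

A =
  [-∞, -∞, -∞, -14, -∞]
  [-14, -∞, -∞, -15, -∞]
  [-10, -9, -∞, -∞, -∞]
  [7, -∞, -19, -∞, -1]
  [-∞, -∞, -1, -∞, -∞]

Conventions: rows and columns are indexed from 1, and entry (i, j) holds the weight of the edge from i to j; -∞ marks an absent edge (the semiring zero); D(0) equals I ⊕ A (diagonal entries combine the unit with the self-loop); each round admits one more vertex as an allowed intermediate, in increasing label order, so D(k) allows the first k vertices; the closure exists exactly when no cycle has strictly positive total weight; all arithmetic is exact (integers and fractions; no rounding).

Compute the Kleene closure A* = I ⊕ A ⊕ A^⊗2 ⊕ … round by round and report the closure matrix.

D(0):
  [0, -∞, -∞, -14, -∞]
  [-14, 0, -∞, -15, -∞]
  [-10, -9, 0, -∞, -∞]
  [7, -∞, -19, 0, -1]
  [-∞, -∞, -1, -∞, 0]
D(1):
  [0, -∞, -∞, -14, -∞]
  [-14, 0, -∞, -15, -∞]
  [-10, -9, 0, -24, -∞]
  [7, -∞, -19, 0, -1]
  [-∞, -∞, -1, -∞, 0]
D(2):
  [0, -∞, -∞, -14, -∞]
  [-14, 0, -∞, -15, -∞]
  [-10, -9, 0, -24, -∞]
  [7, -∞, -19, 0, -1]
  [-∞, -∞, -1, -∞, 0]
D(3):
  [0, -∞, -∞, -14, -∞]
  [-14, 0, -∞, -15, -∞]
  [-10, -9, 0, -24, -∞]
  [7, -28, -19, 0, -1]
  [-11, -10, -1, -25, 0]
D(4):
  [0, -42, -33, -14, -15]
  [-8, 0, -34, -15, -16]
  [-10, -9, 0, -24, -25]
  [7, -28, -19, 0, -1]
  [-11, -10, -1, -25, 0]
D(5):
  [0, -25, -16, -14, -15]
  [-8, 0, -17, -15, -16]
  [-10, -9, 0, -24, -25]
  [7, -11, -2, 0, -1]
  [-11, -10, -1, -25, 0]
Answer: A* = [[0, -25, -16, -14, -15], [-8, 0, -17, -15, -16], [-10, -9, 0, -24, -25], [7, -11, -2, 0, -1], [-11, -10, -1, -25, 0]]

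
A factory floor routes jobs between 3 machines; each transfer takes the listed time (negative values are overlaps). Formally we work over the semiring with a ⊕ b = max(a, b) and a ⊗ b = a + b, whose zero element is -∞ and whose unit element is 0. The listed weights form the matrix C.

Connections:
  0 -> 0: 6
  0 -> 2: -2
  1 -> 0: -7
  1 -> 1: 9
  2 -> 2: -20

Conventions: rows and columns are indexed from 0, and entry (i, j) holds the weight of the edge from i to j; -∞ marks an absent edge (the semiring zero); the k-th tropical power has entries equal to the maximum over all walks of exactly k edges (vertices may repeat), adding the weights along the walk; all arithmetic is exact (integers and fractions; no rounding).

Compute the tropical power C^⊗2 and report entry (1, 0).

C^⊗2:
  [12, -∞, 4]
  [2, 18, -9]
  [-∞, -∞, -40]
Key observation: the optimum is the walk 1->1->0, with weight 9 + (-7) = 2.
Optimal value attained by: walk 1->1->0.
Answer: (C^⊗2)[1][0] = 2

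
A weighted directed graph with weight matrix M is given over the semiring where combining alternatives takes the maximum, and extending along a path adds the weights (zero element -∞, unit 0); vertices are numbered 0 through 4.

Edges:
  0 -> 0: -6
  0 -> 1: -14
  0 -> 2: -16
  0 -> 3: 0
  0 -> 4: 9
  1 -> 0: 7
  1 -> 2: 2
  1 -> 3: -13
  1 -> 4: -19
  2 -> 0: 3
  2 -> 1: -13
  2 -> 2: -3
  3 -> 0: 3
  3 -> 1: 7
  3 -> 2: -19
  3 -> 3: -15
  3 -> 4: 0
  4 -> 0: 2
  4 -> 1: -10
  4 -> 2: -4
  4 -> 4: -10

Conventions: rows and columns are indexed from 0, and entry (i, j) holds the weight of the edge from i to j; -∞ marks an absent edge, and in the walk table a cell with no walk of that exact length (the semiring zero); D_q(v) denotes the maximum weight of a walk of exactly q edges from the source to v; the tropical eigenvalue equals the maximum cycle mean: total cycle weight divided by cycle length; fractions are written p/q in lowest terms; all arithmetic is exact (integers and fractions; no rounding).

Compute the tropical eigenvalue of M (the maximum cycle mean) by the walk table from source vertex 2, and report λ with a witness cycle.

q=0: [-∞, -∞, 0, -∞, -∞]
q=1: [3, -13, -3, -∞, -∞]
q=2: [0, -11, -6, 3, 12]
q=3: [14, 10, 8, 0, 9]
q=4: [17, 7, 12, 14, 23]
q=5: [25, 21, 19, 17, 26]
Optimal cycle mean attained by: cycle 0->4->0, total 9 + 2, length 2.
Answer: λ = 11/2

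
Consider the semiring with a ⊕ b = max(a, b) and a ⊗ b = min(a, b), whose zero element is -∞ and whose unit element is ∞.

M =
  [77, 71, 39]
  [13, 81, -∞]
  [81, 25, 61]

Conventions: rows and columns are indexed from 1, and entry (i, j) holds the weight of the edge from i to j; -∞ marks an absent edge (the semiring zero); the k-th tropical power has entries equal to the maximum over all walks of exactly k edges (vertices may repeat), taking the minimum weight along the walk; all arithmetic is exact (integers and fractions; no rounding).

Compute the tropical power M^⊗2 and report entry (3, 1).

M^⊗2:
  [77, 71, 39]
  [13, 81, 13]
  [77, 71, 61]
Key observation: the optimum is the walk 3->1->1, with weight 81 min 77 = 77.
Optimal value attained by: walk 3->1->1.
Answer: (M^⊗2)[3][1] = 77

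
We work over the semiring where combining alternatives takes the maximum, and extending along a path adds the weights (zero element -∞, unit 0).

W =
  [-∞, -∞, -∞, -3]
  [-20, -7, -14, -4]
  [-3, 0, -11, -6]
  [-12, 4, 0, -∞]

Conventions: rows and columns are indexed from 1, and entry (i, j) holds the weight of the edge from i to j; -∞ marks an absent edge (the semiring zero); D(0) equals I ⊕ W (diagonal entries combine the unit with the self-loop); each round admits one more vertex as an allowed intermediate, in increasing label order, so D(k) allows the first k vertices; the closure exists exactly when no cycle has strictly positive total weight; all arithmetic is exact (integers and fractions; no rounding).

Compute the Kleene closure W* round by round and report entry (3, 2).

D(0):
  [0, -∞, -∞, -3]
  [-20, 0, -14, -4]
  [-3, 0, 0, -6]
  [-12, 4, 0, 0]
D(1):
  [0, -∞, -∞, -3]
  [-20, 0, -14, -4]
  [-3, 0, 0, -6]
  [-12, 4, 0, 0]
D(2):
  [0, -∞, -∞, -3]
  [-20, 0, -14, -4]
  [-3, 0, 0, -4]
  [-12, 4, 0, 0]
D(3):
  [0, -∞, -∞, -3]
  [-17, 0, -14, -4]
  [-3, 0, 0, -4]
  [-3, 4, 0, 0]
D(4):
  [0, 1, -3, -3]
  [-7, 0, -4, -4]
  [-3, 0, 0, -4]
  [-3, 4, 0, 0]
Answer: W*[3][2] = 0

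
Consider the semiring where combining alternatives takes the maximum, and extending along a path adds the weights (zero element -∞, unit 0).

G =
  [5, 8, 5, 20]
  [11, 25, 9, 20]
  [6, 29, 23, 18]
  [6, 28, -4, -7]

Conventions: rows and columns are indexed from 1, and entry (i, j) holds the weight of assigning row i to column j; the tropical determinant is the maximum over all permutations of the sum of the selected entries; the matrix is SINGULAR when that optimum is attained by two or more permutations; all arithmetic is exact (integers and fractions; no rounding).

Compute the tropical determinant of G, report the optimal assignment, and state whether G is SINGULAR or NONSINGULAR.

σ = (1, 2, 3, 4): 5 + 25 + 23 + (-7) = 46
σ = (1, 2, 4, 3): 5 + 25 + 18 + (-4) = 44
σ = (1, 3, 2, 4): 5 + 9 + 29 + (-7) = 36
σ = (1, 3, 4, 2): 5 + 9 + 18 + 28 = 60
σ = (1, 4, 2, 3): 5 + 20 + 29 + (-4) = 50
σ = (1, 4, 3, 2): 5 + 20 + 23 + 28 = 76
σ = (2, 1, 3, 4): 8 + 11 + 23 + (-7) = 35
σ = (2, 1, 4, 3): 8 + 11 + 18 + (-4) = 33
σ = (2, 3, 1, 4): 8 + 9 + 6 + (-7) = 16
σ = (2, 3, 4, 1): 8 + 9 + 18 + 6 = 41
σ = (2, 4, 1, 3): 8 + 20 + 6 + (-4) = 30
σ = (2, 4, 3, 1): 8 + 20 + 23 + 6 = 57
σ = (3, 1, 2, 4): 5 + 11 + 29 + (-7) = 38
σ = (3, 1, 4, 2): 5 + 11 + 18 + 28 = 62
σ = (3, 2, 1, 4): 5 + 25 + 6 + (-7) = 29
σ = (3, 2, 4, 1): 5 + 25 + 18 + 6 = 54
σ = (3, 4, 1, 2): 5 + 20 + 6 + 28 = 59
σ = (3, 4, 2, 1): 5 + 20 + 29 + 6 = 60
σ = (4, 1, 2, 3): 20 + 11 + 29 + (-4) = 56
σ = (4, 1, 3, 2): 20 + 11 + 23 + 28 = 82
σ = (4, 2, 1, 3): 20 + 25 + 6 + (-4) = 47
σ = (4, 2, 3, 1): 20 + 25 + 23 + 6 = 74
σ = (4, 3, 1, 2): 20 + 9 + 6 + 28 = 63
σ = (4, 3, 2, 1): 20 + 9 + 29 + 6 = 64
Optimal value attained by: σ = (4, 1, 3, 2).
Answer: det⊕(G) = 82; verdict: NONSINGULAR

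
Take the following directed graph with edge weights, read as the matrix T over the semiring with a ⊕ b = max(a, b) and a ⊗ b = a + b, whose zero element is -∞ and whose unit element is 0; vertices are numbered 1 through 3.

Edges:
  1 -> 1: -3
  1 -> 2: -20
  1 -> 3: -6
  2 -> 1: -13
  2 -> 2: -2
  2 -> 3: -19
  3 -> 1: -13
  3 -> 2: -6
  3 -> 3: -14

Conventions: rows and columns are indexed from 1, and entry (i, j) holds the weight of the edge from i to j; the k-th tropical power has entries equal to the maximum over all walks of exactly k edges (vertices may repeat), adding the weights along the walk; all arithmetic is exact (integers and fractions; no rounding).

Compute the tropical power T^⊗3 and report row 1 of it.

T^⊗2:
  [-6, -12, -9]
  [-15, -4, -19]
  [-16, -8, -19]
T^⊗3:
  [-9, -14, -12]
  [-17, -6, -21]
  [-19, -10, -22]
Answer: row 1 of T^⊗3 = [-9, -14, -12]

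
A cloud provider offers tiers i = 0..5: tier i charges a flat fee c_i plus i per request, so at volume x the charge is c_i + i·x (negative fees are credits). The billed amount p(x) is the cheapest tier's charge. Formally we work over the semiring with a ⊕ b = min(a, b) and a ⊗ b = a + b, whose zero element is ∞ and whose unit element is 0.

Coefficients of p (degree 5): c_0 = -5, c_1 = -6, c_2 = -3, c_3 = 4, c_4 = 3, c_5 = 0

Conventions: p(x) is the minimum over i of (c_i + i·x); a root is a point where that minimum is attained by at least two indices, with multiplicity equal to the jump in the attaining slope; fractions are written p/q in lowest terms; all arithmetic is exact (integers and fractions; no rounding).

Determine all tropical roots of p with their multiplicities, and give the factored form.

hull edge (i=0, c=-5) to (i=1, c=-6): slope -1, span 1
hull edge (i=1, c=-6) to (i=5, c=0): slope 3/2, span 4
Factored form: p(x) = 0 ⊗ (x ⊕ (-3/2)) ⊗ (x ⊕ (-3/2)) ⊗ (x ⊕ (-3/2)) ⊗ (x ⊕ (-3/2)) ⊗ (x ⊕ 1)
Answer: roots = -3/2 (mult 4), 1 (mult 1)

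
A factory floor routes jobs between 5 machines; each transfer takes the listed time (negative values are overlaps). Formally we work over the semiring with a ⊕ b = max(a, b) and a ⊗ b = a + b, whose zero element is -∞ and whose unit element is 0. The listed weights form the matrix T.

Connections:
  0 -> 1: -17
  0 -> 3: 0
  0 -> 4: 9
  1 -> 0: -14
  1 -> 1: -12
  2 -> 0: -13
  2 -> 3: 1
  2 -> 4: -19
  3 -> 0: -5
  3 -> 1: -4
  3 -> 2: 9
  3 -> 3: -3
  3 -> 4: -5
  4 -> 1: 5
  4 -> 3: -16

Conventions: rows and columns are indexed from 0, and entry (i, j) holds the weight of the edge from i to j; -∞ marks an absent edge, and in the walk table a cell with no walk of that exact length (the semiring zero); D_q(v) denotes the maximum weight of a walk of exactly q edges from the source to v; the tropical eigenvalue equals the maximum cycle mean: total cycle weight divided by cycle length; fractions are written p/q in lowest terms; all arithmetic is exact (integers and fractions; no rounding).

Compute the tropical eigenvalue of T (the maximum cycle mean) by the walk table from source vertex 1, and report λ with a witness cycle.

q=0: [-∞, 0, -∞, -∞, -∞]
q=1: [-14, -12, -∞, -∞, -∞]
q=2: [-26, -24, -∞, -14, -5]
q=3: [-19, 0, -5, -17, -17]
q=4: [-14, -12, -8, -4, -10]
q=5: [-9, -5, 5, -7, -5]
Optimal cycle mean attained by: cycle 2->3->2, total 1 + 9, length 2.
Answer: λ = 5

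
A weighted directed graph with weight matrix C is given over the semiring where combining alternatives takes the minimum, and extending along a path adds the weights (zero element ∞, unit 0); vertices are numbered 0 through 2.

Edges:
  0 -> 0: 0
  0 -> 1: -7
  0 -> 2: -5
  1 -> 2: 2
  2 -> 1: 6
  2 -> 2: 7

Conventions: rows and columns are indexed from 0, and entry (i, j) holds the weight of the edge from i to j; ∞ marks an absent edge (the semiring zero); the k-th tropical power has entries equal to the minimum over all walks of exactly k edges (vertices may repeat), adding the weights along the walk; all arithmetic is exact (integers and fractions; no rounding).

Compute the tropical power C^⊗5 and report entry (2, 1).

C^⊗2:
  [0, -7, -5]
  [∞, 8, 9]
  [∞, 13, 8]
C^⊗3:
  [0, -7, -5]
  [∞, 15, 10]
  [∞, 14, 15]
C^⊗4:
  [0, -7, -5]
  [∞, 16, 17]
  [∞, 21, 16]
C^⊗5:
  [0, -7, -5]
  [∞, 23, 18]
  [∞, 22, 23]
Key observation: the optimum is the walk 2->1->2->1->2->1, with weight 6 + 2 + 6 + 2 + 6 = 22.
Optimal value attained by: walk 2->1->2->1->2->1.
Answer: (C^⊗5)[2][1] = 22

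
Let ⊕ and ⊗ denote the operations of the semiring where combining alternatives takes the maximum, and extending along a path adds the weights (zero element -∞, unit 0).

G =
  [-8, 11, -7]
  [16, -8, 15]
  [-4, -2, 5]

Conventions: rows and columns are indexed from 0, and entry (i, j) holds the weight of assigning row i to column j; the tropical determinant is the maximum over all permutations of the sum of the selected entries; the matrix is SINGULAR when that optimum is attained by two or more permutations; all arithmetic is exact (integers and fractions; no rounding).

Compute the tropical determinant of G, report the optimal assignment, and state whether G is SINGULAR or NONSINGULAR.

σ = (0, 1, 2): (-8) + (-8) + 5 = -11
σ = (0, 2, 1): (-8) + 15 + (-2) = 5
σ = (1, 0, 2): 11 + 16 + 5 = 32
σ = (1, 2, 0): 11 + 15 + (-4) = 22
σ = (2, 0, 1): (-7) + 16 + (-2) = 7
σ = (2, 1, 0): (-7) + (-8) + (-4) = -19
Optimal value attained by: σ = (1, 0, 2).
Answer: det⊕(G) = 32; verdict: NONSINGULAR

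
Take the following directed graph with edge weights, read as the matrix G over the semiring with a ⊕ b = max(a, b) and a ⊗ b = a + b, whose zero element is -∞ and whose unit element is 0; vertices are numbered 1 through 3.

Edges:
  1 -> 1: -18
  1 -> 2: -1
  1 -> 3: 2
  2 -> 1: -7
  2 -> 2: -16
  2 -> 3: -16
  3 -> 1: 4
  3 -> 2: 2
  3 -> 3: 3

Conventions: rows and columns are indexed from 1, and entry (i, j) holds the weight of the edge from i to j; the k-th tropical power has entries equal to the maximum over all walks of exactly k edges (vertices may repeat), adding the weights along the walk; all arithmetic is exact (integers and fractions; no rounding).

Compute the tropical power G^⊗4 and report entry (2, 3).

G^⊗2:
  [6, 4, 5]
  [-12, -8, -5]
  [7, 5, 6]
G^⊗3:
  [9, 7, 8]
  [-1, -3, -2]
  [10, 8, 9]
G^⊗4:
  [12, 10, 11]
  [2, 0, 1]
  [13, 11, 12]
Key observation: the optimum is the walk 2->1->3->1->3, with weight (-7) + 2 + 4 + 2 = 1.
Optimal value attained by: walk 2->1->3->1->3.
Answer: (G^⊗4)[2][3] = 1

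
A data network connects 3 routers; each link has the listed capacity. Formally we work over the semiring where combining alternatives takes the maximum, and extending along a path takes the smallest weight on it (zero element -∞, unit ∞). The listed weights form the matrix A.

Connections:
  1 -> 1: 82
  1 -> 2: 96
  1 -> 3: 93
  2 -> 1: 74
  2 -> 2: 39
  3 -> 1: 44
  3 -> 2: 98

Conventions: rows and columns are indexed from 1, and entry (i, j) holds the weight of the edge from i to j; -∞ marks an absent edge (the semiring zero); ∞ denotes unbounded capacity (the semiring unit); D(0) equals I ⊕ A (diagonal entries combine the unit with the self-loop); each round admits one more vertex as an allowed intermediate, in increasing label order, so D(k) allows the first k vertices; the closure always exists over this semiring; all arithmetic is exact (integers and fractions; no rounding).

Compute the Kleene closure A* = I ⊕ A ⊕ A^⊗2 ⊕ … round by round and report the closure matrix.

D(0):
  [∞, 96, 93]
  [74, ∞, -∞]
  [44, 98, ∞]
D(1):
  [∞, 96, 93]
  [74, ∞, 74]
  [44, 98, ∞]
D(2):
  [∞, 96, 93]
  [74, ∞, 74]
  [74, 98, ∞]
D(3):
  [∞, 96, 93]
  [74, ∞, 74]
  [74, 98, ∞]
Answer: A* = [[∞, 96, 93], [74, ∞, 74], [74, 98, ∞]]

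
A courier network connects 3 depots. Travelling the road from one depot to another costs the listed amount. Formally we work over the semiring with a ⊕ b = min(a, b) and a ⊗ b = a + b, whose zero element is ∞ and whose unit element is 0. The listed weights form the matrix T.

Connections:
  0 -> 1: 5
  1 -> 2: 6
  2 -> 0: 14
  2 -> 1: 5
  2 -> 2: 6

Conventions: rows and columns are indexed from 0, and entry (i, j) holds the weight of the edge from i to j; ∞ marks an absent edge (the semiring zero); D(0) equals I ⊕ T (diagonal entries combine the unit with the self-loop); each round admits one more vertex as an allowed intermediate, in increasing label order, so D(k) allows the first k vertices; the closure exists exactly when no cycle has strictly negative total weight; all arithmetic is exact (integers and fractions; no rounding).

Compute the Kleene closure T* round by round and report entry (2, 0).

D(0):
  [0, 5, ∞]
  [∞, 0, 6]
  [14, 5, 0]
D(1):
  [0, 5, ∞]
  [∞, 0, 6]
  [14, 5, 0]
D(2):
  [0, 5, 11]
  [∞, 0, 6]
  [14, 5, 0]
D(3):
  [0, 5, 11]
  [20, 0, 6]
  [14, 5, 0]
Answer: T*[2][0] = 14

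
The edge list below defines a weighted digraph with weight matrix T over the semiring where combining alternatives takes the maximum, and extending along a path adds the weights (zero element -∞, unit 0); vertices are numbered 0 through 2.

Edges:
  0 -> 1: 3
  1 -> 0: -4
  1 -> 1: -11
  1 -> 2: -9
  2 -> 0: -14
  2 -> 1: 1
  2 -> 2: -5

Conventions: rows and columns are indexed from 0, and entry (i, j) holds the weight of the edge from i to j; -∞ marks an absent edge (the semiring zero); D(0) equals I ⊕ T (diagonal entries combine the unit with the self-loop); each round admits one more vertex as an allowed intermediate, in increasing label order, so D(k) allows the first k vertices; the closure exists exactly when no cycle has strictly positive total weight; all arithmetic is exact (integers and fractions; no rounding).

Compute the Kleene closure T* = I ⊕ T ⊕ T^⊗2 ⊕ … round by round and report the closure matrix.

D(0):
  [0, 3, -∞]
  [-4, 0, -9]
  [-14, 1, 0]
D(1):
  [0, 3, -∞]
  [-4, 0, -9]
  [-14, 1, 0]
D(2):
  [0, 3, -6]
  [-4, 0, -9]
  [-3, 1, 0]
D(3):
  [0, 3, -6]
  [-4, 0, -9]
  [-3, 1, 0]
Answer: T* = [[0, 3, -6], [-4, 0, -9], [-3, 1, 0]]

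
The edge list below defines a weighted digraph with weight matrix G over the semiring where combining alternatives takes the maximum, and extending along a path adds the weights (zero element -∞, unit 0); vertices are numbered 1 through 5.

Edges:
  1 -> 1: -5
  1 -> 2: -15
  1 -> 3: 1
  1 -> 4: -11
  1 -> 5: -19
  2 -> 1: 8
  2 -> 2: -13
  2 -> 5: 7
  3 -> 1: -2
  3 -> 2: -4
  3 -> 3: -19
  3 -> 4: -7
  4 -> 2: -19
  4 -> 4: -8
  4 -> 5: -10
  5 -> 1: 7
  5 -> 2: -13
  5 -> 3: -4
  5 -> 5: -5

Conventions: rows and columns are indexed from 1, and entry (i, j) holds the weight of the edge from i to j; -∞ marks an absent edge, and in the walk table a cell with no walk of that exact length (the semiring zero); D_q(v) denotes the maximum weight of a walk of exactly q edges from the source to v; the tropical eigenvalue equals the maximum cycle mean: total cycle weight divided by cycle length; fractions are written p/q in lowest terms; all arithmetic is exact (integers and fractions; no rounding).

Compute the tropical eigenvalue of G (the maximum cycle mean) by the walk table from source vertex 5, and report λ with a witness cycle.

q=0: [-∞, -∞, -∞, -∞, 0]
q=1: [7, -13, -4, -∞, -5]
q=2: [2, -8, 8, -4, -6]
q=3: [6, 4, 3, 1, -1]
q=4: [12, -1, 7, -4, 11]
q=5: [18, 3, 13, 1, 6]
Optimal cycle mean attained by: cycle 1->3->2->5->1, total 1 + (-4) + 7 + 7, length 4.
Answer: λ = 11/4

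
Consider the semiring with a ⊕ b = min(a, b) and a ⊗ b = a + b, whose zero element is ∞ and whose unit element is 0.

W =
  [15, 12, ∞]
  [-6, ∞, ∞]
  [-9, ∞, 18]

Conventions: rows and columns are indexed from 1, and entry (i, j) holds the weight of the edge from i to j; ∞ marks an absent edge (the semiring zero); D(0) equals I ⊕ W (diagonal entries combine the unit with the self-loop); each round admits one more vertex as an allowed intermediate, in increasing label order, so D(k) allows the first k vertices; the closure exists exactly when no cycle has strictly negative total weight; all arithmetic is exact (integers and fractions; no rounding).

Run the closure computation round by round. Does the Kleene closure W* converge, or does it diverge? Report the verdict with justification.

D(0):
  [0, 12, ∞]
  [-6, 0, ∞]
  [-9, ∞, 0]
D(1):
  [0, 12, ∞]
  [-6, 0, ∞]
  [-9, 3, 0]
D(2):
  [0, 12, ∞]
  [-6, 0, ∞]
  [-9, 3, 0]
D(3):
  [0, 12, ∞]
  [-6, 0, ∞]
  [-9, 3, 0]
Key observation: every diagonal entry stays at the unit through all rounds, so no improving cycle exists.
Answer: CONVERGES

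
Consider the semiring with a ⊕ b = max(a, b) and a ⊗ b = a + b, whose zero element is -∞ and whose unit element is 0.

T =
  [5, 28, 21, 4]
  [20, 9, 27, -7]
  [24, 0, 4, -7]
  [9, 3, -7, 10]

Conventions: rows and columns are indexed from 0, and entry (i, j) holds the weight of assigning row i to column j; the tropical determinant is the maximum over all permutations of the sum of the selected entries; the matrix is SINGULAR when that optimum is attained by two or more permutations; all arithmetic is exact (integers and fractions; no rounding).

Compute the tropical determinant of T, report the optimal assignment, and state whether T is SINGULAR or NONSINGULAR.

σ = (0, 1, 2, 3): 5 + 9 + 4 + 10 = 28
σ = (0, 1, 3, 2): 5 + 9 + (-7) + (-7) = 0
σ = (0, 2, 1, 3): 5 + 27 + 0 + 10 = 42
σ = (0, 2, 3, 1): 5 + 27 + (-7) + 3 = 28
σ = (0, 3, 1, 2): 5 + (-7) + 0 + (-7) = -9
σ = (0, 3, 2, 1): 5 + (-7) + 4 + 3 = 5
σ = (1, 0, 2, 3): 28 + 20 + 4 + 10 = 62
σ = (1, 0, 3, 2): 28 + 20 + (-7) + (-7) = 34
σ = (1, 2, 0, 3): 28 + 27 + 24 + 10 = 89
σ = (1, 2, 3, 0): 28 + 27 + (-7) + 9 = 57
σ = (1, 3, 0, 2): 28 + (-7) + 24 + (-7) = 38
σ = (1, 3, 2, 0): 28 + (-7) + 4 + 9 = 34
σ = (2, 0, 1, 3): 21 + 20 + 0 + 10 = 51
σ = (2, 0, 3, 1): 21 + 20 + (-7) + 3 = 37
σ = (2, 1, 0, 3): 21 + 9 + 24 + 10 = 64
σ = (2, 1, 3, 0): 21 + 9 + (-7) + 9 = 32
σ = (2, 3, 0, 1): 21 + (-7) + 24 + 3 = 41
σ = (2, 3, 1, 0): 21 + (-7) + 0 + 9 = 23
σ = (3, 0, 1, 2): 4 + 20 + 0 + (-7) = 17
σ = (3, 0, 2, 1): 4 + 20 + 4 + 3 = 31
σ = (3, 1, 0, 2): 4 + 9 + 24 + (-7) = 30
σ = (3, 1, 2, 0): 4 + 9 + 4 + 9 = 26
σ = (3, 2, 0, 1): 4 + 27 + 24 + 3 = 58
σ = (3, 2, 1, 0): 4 + 27 + 0 + 9 = 40
Optimal value attained by: σ = (1, 2, 0, 3).
Answer: det⊕(T) = 89; verdict: NONSINGULAR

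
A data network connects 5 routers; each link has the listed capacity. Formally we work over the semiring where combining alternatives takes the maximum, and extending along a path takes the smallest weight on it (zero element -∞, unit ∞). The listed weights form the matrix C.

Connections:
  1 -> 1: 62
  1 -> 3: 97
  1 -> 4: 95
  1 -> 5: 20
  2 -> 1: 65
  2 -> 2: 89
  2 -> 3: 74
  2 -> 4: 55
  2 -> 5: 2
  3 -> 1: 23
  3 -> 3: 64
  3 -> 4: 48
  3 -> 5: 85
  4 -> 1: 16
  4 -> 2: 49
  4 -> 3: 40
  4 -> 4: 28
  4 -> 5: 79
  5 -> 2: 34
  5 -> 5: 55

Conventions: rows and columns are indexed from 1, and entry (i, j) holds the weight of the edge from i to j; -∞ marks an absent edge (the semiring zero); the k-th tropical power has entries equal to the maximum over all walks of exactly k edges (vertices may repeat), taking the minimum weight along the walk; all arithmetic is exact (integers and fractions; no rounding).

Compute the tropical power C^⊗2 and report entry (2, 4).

C^⊗2:
  [62, 49, 64, 62, 85]
  [65, 89, 74, 65, 74]
  [23, 48, 64, 48, 64]
  [49, 49, 49, 49, 55]
  [34, 34, 34, 34, 55]
Key observation: the optimum is the walk 2->1->4, with weight 65 min 95 = 65.
Optimal value attained by: walk 2->1->4.
Answer: (C^⊗2)[2][4] = 65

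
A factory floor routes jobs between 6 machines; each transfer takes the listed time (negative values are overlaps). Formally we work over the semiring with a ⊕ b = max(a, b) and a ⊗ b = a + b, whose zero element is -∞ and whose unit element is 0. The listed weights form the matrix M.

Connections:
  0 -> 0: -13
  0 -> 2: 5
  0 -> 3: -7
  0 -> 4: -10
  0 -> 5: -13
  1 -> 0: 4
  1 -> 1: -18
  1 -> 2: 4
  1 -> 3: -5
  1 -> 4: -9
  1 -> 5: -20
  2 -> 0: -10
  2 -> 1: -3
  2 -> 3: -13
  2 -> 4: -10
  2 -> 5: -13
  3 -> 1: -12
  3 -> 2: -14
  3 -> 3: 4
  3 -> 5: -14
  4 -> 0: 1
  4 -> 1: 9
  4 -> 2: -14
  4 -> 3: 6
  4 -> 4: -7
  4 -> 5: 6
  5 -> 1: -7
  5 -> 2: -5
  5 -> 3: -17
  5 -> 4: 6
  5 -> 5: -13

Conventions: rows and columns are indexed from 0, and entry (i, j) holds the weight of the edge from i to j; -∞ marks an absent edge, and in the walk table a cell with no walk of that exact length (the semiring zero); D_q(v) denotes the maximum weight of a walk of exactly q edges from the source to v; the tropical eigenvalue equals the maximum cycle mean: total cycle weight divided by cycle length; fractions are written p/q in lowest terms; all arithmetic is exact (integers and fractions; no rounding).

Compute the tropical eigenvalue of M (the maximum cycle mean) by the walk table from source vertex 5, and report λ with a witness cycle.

q=0: [-∞, -∞, -∞, -∞, -∞, 0]
q=1: [-∞, -7, -5, -17, 6, -13]
q=2: [7, 15, -3, 12, -1, 12]
q=3: [19, 8, 19, 16, 18, 5]
q=4: [19, 27, 24, 24, 11, 24]
q=5: [31, 21, 31, 28, 30, 17]
q=6: [31, 39, 36, 36, 23, 36]
Optimal cycle mean attained by: cycle 4->5->4, total 6 + 6, length 2.
Answer: λ = 6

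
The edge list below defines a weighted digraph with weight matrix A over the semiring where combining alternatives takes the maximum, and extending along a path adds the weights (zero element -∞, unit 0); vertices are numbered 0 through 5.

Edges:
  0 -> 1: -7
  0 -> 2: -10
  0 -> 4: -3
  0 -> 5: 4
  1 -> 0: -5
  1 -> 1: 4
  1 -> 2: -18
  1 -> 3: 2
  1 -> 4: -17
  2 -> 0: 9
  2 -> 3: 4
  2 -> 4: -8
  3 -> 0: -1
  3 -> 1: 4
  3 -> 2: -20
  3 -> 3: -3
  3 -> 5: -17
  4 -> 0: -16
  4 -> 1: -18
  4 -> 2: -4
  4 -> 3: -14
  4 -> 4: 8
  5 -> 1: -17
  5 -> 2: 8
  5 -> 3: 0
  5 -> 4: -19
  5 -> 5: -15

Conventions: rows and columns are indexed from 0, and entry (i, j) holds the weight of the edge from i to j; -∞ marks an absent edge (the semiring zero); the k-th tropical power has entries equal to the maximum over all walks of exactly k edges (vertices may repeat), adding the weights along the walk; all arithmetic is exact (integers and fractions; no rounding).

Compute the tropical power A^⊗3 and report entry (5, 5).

A^⊗2:
  [-1, -3, 12, 4, 5, -11]
  [1, 8, -14, 6, -8, -1]
  [3, 8, -1, 1, 6, 13]
  [-1, 8, -9, 6, -4, 3]
  [5, -10, 4, 0, 16, -12]
  [17, 4, -7, 12, 0, -17]
A^⊗3:
  [21, 8, 1, 16, 13, 3]
  [5, 12, 7, 10, 0, 5]
  [8, 12, 21, 13, 14, 7]
  [5, 12, 11, 10, 4, 3]
  [13, 4, 12, 8, 24, 9]
  [11, 16, 7, 9, 14, 21]
Key observation: the optimum is the walk 5->2->0->5, with weight 8 + 9 + 4 = 21.
Optimal value attained by: walk 5->2->0->5.
Answer: (A^⊗3)[5][5] = 21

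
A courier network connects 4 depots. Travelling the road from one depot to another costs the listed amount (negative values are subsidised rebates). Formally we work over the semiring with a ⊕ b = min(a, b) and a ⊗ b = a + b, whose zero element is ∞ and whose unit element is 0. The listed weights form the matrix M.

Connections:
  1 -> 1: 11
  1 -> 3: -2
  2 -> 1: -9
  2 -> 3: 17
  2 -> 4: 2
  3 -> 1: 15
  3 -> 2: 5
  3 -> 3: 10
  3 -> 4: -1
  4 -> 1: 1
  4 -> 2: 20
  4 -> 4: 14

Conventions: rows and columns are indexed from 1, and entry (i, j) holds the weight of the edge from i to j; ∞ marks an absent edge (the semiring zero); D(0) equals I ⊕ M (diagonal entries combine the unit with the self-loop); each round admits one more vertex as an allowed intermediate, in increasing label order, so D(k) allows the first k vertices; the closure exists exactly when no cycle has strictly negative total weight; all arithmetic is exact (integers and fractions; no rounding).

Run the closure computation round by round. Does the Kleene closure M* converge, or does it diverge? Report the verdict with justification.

D(0):
  [0, ∞, -2, ∞]
  [-9, 0, 17, 2]
  [15, 5, 0, -1]
  [1, 20, ∞, 0]
D(1):
  [0, ∞, -2, ∞]
  [-9, 0, -11, 2]
  [15, 5, 0, -1]
  [1, 20, -1, 0]
Detection: at round 2, diagonal entry (3, 3) turns strictly negative.
Key observation: the cycle 3->2->1->3 has total weight 5 + (-9) + (-2), which is strictly negative.
Answer: DIVERGES — negative cycle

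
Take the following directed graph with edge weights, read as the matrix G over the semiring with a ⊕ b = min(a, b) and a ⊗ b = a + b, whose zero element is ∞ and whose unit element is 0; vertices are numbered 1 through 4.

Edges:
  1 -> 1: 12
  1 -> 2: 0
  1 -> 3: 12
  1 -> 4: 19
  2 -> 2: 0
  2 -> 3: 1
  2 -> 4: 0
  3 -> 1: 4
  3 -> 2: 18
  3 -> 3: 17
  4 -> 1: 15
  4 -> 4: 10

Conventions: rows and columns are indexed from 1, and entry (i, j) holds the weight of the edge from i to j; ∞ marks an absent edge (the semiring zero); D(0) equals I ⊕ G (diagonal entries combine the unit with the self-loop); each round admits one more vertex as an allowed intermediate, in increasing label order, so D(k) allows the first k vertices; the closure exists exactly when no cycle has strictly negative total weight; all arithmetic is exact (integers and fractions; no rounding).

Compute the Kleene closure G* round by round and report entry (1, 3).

D(0):
  [0, 0, 12, 19]
  [∞, 0, 1, 0]
  [4, 18, 0, ∞]
  [15, ∞, ∞, 0]
D(1):
  [0, 0, 12, 19]
  [∞, 0, 1, 0]
  [4, 4, 0, 23]
  [15, 15, 27, 0]
D(2):
  [0, 0, 1, 0]
  [∞, 0, 1, 0]
  [4, 4, 0, 4]
  [15, 15, 16, 0]
D(3):
  [0, 0, 1, 0]
  [5, 0, 1, 0]
  [4, 4, 0, 4]
  [15, 15, 16, 0]
D(4):
  [0, 0, 1, 0]
  [5, 0, 1, 0]
  [4, 4, 0, 4]
  [15, 15, 16, 0]
Answer: G*[1][3] = 1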